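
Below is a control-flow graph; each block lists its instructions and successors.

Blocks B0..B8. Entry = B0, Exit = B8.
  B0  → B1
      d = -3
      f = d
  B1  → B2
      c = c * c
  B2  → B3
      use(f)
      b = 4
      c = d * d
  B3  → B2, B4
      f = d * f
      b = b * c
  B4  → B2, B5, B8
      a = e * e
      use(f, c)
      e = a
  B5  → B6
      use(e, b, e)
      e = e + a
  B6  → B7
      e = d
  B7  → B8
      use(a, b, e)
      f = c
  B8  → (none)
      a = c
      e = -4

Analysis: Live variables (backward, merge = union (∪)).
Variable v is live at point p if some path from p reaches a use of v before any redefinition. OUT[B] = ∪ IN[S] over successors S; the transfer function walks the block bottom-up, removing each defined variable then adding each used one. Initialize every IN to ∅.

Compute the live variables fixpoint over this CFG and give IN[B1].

Per-block solution:
  B0:  IN={c, e}  OUT={c, d, e, f}
  B1:  IN={c, d, e, f}  OUT={d, e, f}
  B2:  IN={d, e, f}  OUT={b, c, d, e, f}
  B3:  IN={b, c, d, e, f}  OUT={b, c, d, e, f}
  B4:  IN={b, c, d, e, f}  OUT={a, b, c, d, e, f}
  B5:  IN={a, b, c, d, e}  OUT={a, b, c, d}
  B6:  IN={a, b, c, d}  OUT={a, b, c, e}
  B7:  IN={a, b, c, e}  OUT={c}
  B8:  IN={c}  OUT={}

Merge at B1: OUT[B1] = IN[B2] = {d, e, f}
Applying B1's transfer function to that OUT value gives IN[B1] (row B1 above).

Answer: {c, d, e, f}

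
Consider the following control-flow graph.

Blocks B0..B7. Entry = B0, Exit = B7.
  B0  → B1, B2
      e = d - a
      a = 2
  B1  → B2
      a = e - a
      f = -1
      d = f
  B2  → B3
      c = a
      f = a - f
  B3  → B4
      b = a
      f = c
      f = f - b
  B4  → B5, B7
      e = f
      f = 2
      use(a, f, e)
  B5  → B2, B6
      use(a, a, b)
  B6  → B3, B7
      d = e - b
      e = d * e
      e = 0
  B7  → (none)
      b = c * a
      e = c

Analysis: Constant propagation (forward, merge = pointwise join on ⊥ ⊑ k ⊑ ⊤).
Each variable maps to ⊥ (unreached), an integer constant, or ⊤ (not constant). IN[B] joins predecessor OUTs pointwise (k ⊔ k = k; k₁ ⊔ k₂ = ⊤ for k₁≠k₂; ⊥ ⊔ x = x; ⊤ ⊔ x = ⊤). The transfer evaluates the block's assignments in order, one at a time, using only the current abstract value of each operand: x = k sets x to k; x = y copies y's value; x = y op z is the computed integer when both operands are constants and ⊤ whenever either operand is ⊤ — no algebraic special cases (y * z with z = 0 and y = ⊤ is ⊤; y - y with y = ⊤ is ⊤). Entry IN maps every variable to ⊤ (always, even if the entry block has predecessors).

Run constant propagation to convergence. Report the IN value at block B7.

Answer: {a: ⊤, b: ⊤, c: ⊤, d: ⊤, e: ⊤, f: 2}

Working:
Fixpoint table:
  B0: | IN=(all ⊤) | OUT={a:2; rest ⊤}
  B1: | IN={a:2; rest ⊤} | OUT={d:-1, f:-1; rest ⊤}
  B2: | IN=(all ⊤) | OUT=(all ⊤)
  B3: | IN=(all ⊤) | OUT=(all ⊤)
  B4: | IN=(all ⊤) | OUT={f:2; rest ⊤}
  B5: | IN={f:2; rest ⊤} | OUT={f:2; rest ⊤}
  B6: | IN={f:2; rest ⊤} | OUT={e:0, f:2; rest ⊤}
  B7: | IN={f:2; rest ⊤} | OUT={f:2; rest ⊤}

Merge at B7: IN[B7] = OUT[B4] ⊔ OUT[B6] = {a: ⊤, b: ⊤, c: ⊤, d: ⊤, e: ⊤, f: 2}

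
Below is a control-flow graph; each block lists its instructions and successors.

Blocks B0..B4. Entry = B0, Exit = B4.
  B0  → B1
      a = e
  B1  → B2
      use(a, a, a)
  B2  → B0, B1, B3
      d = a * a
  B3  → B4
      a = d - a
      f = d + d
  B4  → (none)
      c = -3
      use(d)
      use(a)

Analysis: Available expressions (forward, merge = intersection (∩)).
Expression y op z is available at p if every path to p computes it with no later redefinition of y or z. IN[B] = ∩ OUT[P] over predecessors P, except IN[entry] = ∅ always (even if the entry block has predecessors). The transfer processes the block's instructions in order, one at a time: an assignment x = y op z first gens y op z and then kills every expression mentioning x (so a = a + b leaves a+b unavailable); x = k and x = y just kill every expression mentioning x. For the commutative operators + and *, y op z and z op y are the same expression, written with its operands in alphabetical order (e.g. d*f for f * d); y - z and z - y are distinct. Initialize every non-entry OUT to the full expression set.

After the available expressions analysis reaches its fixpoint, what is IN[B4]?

Per-block solution:
  B0:  IN={}  OUT={}
  B1:  IN={}  OUT={}
  B2:  IN={}  OUT={a*a}
  B3:  IN={a*a}  OUT={d+d}
  B4:  IN={d+d}  OUT={d+d}

Merge at B4: IN[B4] = OUT[B3] = {d+d}

Answer: {d+d}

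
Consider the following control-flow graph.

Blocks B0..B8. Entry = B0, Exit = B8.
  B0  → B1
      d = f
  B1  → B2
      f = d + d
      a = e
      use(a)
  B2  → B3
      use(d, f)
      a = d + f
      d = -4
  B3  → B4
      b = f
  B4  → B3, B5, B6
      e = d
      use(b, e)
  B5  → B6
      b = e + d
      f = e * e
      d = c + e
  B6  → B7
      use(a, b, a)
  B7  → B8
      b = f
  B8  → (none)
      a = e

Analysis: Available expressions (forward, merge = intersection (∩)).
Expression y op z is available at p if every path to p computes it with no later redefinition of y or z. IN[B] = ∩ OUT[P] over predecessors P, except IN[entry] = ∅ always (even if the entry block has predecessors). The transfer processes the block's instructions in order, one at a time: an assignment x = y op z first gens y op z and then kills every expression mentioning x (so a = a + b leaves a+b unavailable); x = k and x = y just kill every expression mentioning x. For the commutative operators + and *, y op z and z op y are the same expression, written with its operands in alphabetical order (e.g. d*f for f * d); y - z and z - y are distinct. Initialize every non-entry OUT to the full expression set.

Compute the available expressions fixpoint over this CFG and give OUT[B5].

Answer: {c+e, e*e}

Working:
Converged values:
  B0: | IN={} | OUT={}
  B1: | IN={} | OUT={d+d}
  B2: | IN={d+d} | OUT={}
  B3: | IN={} | OUT={}
  B4: | IN={} | OUT={}
  B5: | IN={} | OUT={c+e, e*e}
  B6: | IN={} | OUT={}
  B7: | IN={} | OUT={}
  B8: | IN={} | OUT={}

Merge at B5: IN[B5] = OUT[B4] = {}
Applying B5's transfer function to that IN value gives OUT[B5] (row B5 above).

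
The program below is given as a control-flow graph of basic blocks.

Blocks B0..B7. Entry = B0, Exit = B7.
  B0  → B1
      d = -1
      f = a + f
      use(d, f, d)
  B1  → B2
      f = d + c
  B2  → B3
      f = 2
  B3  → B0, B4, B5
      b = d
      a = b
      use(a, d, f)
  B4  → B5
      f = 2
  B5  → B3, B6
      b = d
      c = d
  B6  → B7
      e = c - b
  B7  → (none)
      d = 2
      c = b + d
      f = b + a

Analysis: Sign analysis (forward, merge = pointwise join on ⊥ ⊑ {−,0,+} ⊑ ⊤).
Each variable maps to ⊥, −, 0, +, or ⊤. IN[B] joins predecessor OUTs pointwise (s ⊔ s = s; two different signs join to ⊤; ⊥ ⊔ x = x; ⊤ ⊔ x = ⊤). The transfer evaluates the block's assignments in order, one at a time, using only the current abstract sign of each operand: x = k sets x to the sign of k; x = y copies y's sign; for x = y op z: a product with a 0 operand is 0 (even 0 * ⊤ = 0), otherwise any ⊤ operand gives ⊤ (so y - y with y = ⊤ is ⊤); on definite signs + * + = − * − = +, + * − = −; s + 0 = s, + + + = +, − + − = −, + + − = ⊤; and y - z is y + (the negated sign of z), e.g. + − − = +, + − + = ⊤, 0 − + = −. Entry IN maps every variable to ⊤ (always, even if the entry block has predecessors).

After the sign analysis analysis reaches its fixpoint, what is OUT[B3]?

Fixpoint table:
  B0:  IN=(all ⊤)  OUT={d:-; rest ⊤}
  B1:  IN={d:-; rest ⊤}  OUT={d:-; rest ⊤}
  B2:  IN={d:-; rest ⊤}  OUT={d:-, f:+; rest ⊤}
  B3:  IN={d:-, f:+; rest ⊤}  OUT={a:-, b:-, d:-, f:+; rest ⊤}
  B4:  IN={a:-, b:-, d:-, f:+; rest ⊤}  OUT={a:-, b:-, d:-, f:+; rest ⊤}
  B5:  IN={a:-, b:-, d:-, f:+; rest ⊤}  OUT={a:-, b:-, c:-, d:-, f:+; rest ⊤}
  B6:  IN={a:-, b:-, c:-, d:-, f:+; rest ⊤}  OUT={a:-, b:-, c:-, d:-, f:+; rest ⊤}
  B7:  IN={a:-, b:-, c:-, d:-, f:+; rest ⊤}  OUT={a:-, b:-, d:+, f:-; rest ⊤}

Merge at B3: IN[B3] = OUT[B2] ⊔ OUT[B5] = {a: ⊤, b: ⊤, c: ⊤, d: -, e: ⊤, f: +}
Applying B3's transfer function to that IN value gives OUT[B3] (row B3 above).

Answer: {a: -, b: -, c: ⊤, d: -, e: ⊤, f: +}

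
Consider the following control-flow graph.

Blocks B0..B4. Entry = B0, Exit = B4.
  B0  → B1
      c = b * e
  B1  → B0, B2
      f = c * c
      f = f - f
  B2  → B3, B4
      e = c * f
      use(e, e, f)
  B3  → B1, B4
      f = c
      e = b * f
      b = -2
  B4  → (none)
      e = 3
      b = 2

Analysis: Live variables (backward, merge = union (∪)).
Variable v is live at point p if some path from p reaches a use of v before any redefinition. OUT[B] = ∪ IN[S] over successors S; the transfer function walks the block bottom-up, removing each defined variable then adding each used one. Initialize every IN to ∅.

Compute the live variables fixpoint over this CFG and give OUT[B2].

Fixpoint table:
  B0:   IN={b, e}   OUT={b, c, e}
  B1:   IN={b, c, e}   OUT={b, c, e, f}
  B2:   IN={b, c, f}   OUT={b, c}
  B3:   IN={b, c}   OUT={b, c, e}
  B4:   IN={}   OUT={}

Merge at B2: OUT[B2] = IN[B3] ⊔ IN[B4] = {b, c}

Answer: {b, c}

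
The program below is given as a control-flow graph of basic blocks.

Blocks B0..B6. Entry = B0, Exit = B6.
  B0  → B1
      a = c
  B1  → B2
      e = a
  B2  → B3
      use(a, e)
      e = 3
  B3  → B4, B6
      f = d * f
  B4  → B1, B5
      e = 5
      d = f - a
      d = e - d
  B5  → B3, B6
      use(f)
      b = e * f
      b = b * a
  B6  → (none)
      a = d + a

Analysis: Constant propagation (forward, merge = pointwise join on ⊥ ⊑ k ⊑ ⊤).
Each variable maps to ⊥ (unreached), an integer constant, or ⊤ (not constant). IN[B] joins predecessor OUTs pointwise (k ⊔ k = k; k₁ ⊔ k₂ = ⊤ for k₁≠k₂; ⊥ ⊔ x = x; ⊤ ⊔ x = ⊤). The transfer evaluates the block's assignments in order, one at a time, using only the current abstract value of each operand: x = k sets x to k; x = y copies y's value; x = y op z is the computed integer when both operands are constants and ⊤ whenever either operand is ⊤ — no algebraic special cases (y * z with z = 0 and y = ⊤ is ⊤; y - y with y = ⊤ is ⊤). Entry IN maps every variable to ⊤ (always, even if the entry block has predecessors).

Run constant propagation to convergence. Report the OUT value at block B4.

Fixpoint table:
  B0: | IN=(all ⊤) | OUT=(all ⊤)
  B1: | IN=(all ⊤) | OUT=(all ⊤)
  B2: | IN=(all ⊤) | OUT={e:3; rest ⊤}
  B3: | IN=(all ⊤) | OUT=(all ⊤)
  B4: | IN=(all ⊤) | OUT={e:5; rest ⊤}
  B5: | IN={e:5; rest ⊤} | OUT={e:5; rest ⊤}
  B6: | IN=(all ⊤) | OUT=(all ⊤)

Merge at B4: IN[B4] = OUT[B3] = {a: ⊤, b: ⊤, c: ⊤, d: ⊤, e: ⊤, f: ⊤}
Applying B4's transfer function to that IN value gives OUT[B4] (row B4 above).

Answer: {a: ⊤, b: ⊤, c: ⊤, d: ⊤, e: 5, f: ⊤}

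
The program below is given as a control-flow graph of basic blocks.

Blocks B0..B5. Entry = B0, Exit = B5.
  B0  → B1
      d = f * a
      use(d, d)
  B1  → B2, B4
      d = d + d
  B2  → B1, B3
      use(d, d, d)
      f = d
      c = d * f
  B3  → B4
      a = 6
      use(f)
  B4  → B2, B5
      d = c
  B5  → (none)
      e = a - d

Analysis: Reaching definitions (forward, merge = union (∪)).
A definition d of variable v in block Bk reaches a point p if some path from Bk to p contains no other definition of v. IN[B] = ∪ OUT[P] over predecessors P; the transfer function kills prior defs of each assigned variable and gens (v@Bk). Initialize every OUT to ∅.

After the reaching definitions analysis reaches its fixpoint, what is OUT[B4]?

Fixpoint table:
  B0:  IN={}  OUT={d@B0}
  B1:  IN={a@B3, c@B2, d@B0, d@B1, d@B4, f@B2}  OUT={a@B3, c@B2, d@B1, f@B2}
  B2:  IN={a@B3, c@B2, d@B1, d@B4, f@B2}  OUT={a@B3, c@B2, d@B1, d@B4, f@B2}
  B3:  IN={a@B3, c@B2, d@B1, d@B4, f@B2}  OUT={a@B3, c@B2, d@B1, d@B4, f@B2}
  B4:  IN={a@B3, c@B2, d@B1, d@B4, f@B2}  OUT={a@B3, c@B2, d@B4, f@B2}
  B5:  IN={a@B3, c@B2, d@B4, f@B2}  OUT={a@B3, c@B2, d@B4, e@B5, f@B2}

Merge at B4: IN[B4] = OUT[B1] ⊔ OUT[B3] = {a@B3, c@B2, d@B1, d@B4, f@B2}
Applying B4's transfer function to that IN value gives OUT[B4] (row B4 above).

Answer: {a@B3, c@B2, d@B4, f@B2}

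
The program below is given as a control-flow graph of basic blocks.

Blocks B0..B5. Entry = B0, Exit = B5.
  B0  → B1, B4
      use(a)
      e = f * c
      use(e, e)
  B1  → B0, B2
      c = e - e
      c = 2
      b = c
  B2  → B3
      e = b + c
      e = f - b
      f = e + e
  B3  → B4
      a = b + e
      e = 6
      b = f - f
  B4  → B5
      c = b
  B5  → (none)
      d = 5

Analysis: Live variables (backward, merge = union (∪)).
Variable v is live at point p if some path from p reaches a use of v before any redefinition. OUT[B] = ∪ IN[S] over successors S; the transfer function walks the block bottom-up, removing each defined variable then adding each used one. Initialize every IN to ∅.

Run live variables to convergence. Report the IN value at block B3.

Fixpoint table:
  B0:  IN={a, b, c, f}  OUT={a, b, e, f}
  B1:  IN={a, e, f}  OUT={a, b, c, f}
  B2:  IN={b, c, f}  OUT={b, e, f}
  B3:  IN={b, e, f}  OUT={b}
  B4:  IN={b}  OUT={}
  B5:  IN={}  OUT={}

Merge at B3: OUT[B3] = IN[B4] = {b}
Applying B3's transfer function to that OUT value gives IN[B3] (row B3 above).

Answer: {b, e, f}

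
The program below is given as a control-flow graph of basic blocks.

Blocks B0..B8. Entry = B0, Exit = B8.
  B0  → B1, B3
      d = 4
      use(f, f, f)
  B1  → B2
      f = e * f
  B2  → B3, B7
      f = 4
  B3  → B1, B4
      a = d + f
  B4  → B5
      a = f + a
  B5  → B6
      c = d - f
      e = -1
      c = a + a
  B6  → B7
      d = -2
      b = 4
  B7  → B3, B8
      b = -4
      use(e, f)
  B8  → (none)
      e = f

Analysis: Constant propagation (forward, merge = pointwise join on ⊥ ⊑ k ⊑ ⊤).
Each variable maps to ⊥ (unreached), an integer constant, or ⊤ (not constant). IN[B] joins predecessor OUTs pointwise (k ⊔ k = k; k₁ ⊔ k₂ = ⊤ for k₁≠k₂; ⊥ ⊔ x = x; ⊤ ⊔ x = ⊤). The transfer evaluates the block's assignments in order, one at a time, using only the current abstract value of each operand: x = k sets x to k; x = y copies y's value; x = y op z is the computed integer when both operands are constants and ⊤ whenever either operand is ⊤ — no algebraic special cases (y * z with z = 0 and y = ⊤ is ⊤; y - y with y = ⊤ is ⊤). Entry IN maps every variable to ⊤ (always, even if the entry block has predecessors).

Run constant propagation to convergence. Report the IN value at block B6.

Answer: {a: ⊤, b: ⊤, c: ⊤, d: ⊤, e: -1, f: ⊤}

Working:
Converged values:
  B0: | IN=(all ⊤) | OUT={d:4; rest ⊤}
  B1: | IN=(all ⊤) | OUT=(all ⊤)
  B2: | IN=(all ⊤) | OUT={f:4; rest ⊤}
  B3: | IN=(all ⊤) | OUT=(all ⊤)
  B4: | IN=(all ⊤) | OUT=(all ⊤)
  B5: | IN=(all ⊤) | OUT={e:-1; rest ⊤}
  B6: | IN={e:-1; rest ⊤} | OUT={b:4, d:-2, e:-1; rest ⊤}
  B7: | IN=(all ⊤) | OUT={b:-4; rest ⊤}
  B8: | IN={b:-4; rest ⊤} | OUT={b:-4; rest ⊤}

Merge at B6: IN[B6] = OUT[B5] = {a: ⊤, b: ⊤, c: ⊤, d: ⊤, e: -1, f: ⊤}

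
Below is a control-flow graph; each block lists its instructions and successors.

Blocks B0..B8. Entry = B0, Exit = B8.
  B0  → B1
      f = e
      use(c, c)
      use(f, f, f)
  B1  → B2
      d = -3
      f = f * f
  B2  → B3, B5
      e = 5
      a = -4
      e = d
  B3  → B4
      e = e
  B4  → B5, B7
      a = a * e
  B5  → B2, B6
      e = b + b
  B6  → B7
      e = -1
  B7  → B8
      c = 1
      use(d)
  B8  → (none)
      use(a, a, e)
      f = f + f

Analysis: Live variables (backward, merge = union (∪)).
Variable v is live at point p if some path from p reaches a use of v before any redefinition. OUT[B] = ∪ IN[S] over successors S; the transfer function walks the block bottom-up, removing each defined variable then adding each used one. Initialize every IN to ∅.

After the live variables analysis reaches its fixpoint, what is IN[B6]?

Answer: {a, d, f}

Derivation:
Converged values:
  B0:   IN={b, c, e}   OUT={b, f}
  B1:   IN={b, f}   OUT={b, d, f}
  B2:   IN={b, d, f}   OUT={a, b, d, e, f}
  B3:   IN={a, b, d, e, f}   OUT={a, b, d, e, f}
  B4:   IN={a, b, d, e, f}   OUT={a, b, d, e, f}
  B5:   IN={a, b, d, f}   OUT={a, b, d, f}
  B6:   IN={a, d, f}   OUT={a, d, e, f}
  B7:   IN={a, d, e, f}   OUT={a, e, f}
  B8:   IN={a, e, f}   OUT={}

Merge at B6: OUT[B6] = IN[B7] = {a, d, e, f}
Applying B6's transfer function to that OUT value gives IN[B6] (row B6 above).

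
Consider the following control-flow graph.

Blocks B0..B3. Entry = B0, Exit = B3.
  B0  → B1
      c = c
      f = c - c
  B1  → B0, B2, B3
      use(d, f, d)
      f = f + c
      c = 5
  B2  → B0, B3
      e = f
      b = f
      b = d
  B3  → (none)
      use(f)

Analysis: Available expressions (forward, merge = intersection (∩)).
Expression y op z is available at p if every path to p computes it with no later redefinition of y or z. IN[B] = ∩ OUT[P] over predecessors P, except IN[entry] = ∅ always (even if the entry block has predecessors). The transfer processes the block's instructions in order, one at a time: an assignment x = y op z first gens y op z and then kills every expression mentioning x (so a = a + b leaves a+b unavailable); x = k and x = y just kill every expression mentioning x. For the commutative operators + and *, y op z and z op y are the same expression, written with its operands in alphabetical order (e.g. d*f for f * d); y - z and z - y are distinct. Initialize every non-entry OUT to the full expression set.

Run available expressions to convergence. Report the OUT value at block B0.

Answer: {c-c}

Derivation:
Converged values:
  B0: | IN={} | OUT={c-c}
  B1: | IN={c-c} | OUT={}
  B2: | IN={} | OUT={}
  B3: | IN={} | OUT={}

Merge at B0 (entry node, so the boundary value {} is joined with the incoming edge(s)): IN[B0] = {} ∩ OUT[B1] ∩ OUT[B2] = {}
Applying B0's transfer function to that IN value gives OUT[B0] (row B0 above).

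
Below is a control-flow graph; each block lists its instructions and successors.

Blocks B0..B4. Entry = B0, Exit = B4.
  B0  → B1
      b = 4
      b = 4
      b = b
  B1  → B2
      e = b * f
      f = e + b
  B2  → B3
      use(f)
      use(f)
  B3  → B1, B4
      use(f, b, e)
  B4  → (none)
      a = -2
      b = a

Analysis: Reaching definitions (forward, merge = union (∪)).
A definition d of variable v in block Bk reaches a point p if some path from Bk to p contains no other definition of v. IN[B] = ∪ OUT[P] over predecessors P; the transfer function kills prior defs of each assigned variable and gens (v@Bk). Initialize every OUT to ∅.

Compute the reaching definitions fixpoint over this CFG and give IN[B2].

Fixpoint table:
  B0:   IN={}   OUT={b@B0}
  B1:   IN={b@B0, e@B1, f@B1}   OUT={b@B0, e@B1, f@B1}
  B2:   IN={b@B0, e@B1, f@B1}   OUT={b@B0, e@B1, f@B1}
  B3:   IN={b@B0, e@B1, f@B1}   OUT={b@B0, e@B1, f@B1}
  B4:   IN={b@B0, e@B1, f@B1}   OUT={a@B4, b@B4, e@B1, f@B1}

Merge at B2: IN[B2] = OUT[B1] = {b@B0, e@B1, f@B1}

Answer: {b@B0, e@B1, f@B1}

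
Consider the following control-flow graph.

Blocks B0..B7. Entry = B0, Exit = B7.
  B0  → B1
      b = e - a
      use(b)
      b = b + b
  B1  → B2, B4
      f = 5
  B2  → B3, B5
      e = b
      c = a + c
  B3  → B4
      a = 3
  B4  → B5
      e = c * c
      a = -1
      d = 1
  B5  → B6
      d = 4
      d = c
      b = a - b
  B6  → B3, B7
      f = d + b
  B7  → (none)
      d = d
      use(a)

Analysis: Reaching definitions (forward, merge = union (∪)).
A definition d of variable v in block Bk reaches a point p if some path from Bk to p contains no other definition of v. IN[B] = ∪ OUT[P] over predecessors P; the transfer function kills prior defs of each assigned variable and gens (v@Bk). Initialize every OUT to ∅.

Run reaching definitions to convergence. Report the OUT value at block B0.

Answer: {b@B0}

Trace:
Converged values:
  B0: | IN={} | OUT={b@B0}
  B1: | IN={b@B0} | OUT={b@B0, f@B1}
  B2: | IN={b@B0, f@B1} | OUT={b@B0, c@B2, e@B2, f@B1}
  B3: | IN={a@B4, b@B0, b@B5, c@B2, d@B5, e@B2, e@B4, f@B1, f@B6} | OUT={a@B3, b@B0, b@B5, c@B2, d@B5, e@B2, e@B4, f@B1, f@B6}
  B4: | IN={a@B3, b@B0, b@B5, c@B2, d@B5, e@B2, e@B4, f@B1, f@B6} | OUT={a@B4, b@B0, b@B5, c@B2, d@B4, e@B4, f@B1, f@B6}
  B5: | IN={a@B4, b@B0, b@B5, c@B2, d@B4, e@B2, e@B4, f@B1, f@B6} | OUT={a@B4, b@B5, c@B2, d@B5, e@B2, e@B4, f@B1, f@B6}
  B6: | IN={a@B4, b@B5, c@B2, d@B5, e@B2, e@B4, f@B1, f@B6} | OUT={a@B4, b@B5, c@B2, d@B5, e@B2, e@B4, f@B6}
  B7: | IN={a@B4, b@B5, c@B2, d@B5, e@B2, e@B4, f@B6} | OUT={a@B4, b@B5, c@B2, d@B7, e@B2, e@B4, f@B6}

B0 is the boundary node: IN[B0] = {}
Applying B0's transfer function to that IN value gives OUT[B0] (row B0 above).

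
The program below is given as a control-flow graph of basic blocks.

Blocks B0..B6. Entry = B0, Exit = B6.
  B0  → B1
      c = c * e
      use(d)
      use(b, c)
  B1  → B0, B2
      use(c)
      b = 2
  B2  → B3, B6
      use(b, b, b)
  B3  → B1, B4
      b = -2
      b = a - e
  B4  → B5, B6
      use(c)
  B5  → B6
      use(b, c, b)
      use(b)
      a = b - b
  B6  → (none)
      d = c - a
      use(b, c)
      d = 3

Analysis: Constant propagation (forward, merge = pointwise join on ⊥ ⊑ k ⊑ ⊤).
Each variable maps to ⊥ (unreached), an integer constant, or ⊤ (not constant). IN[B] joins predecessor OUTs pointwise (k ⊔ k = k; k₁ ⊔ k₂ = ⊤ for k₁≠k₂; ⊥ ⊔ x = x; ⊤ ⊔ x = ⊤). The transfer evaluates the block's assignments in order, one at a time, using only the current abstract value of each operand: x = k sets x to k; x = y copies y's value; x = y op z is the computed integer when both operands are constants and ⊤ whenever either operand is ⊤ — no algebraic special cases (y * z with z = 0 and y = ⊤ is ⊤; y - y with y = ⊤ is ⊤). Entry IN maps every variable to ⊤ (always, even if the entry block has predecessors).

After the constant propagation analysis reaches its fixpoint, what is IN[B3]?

Converged values:
  B0:   IN=(all ⊤)   OUT=(all ⊤)
  B1:   IN=(all ⊤)   OUT={b:2; rest ⊤}
  B2:   IN={b:2; rest ⊤}   OUT={b:2; rest ⊤}
  B3:   IN={b:2; rest ⊤}   OUT=(all ⊤)
  B4:   IN=(all ⊤)   OUT=(all ⊤)
  B5:   IN=(all ⊤)   OUT=(all ⊤)
  B6:   IN=(all ⊤)   OUT={d:3; rest ⊤}

Merge at B3: IN[B3] = OUT[B2] = {a: ⊤, b: 2, c: ⊤, d: ⊤, e: ⊤, f: ⊤}

Answer: {a: ⊤, b: 2, c: ⊤, d: ⊤, e: ⊤, f: ⊤}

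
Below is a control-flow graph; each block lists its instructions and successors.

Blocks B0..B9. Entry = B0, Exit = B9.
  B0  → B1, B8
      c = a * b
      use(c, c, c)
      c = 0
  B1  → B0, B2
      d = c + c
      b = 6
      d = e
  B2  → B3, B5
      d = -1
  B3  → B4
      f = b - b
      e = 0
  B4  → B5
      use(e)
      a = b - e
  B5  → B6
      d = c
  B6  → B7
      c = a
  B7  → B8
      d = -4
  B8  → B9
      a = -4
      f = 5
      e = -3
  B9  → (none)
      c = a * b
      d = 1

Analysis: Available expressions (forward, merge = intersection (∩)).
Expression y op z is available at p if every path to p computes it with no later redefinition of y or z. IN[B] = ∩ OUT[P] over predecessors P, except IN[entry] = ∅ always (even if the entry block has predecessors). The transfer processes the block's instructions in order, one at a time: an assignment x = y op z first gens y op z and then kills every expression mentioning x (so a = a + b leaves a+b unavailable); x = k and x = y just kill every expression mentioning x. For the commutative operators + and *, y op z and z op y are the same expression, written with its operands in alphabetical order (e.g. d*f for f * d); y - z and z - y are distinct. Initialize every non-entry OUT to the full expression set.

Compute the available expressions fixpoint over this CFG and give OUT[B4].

Answer: {b-b, b-e, c+c}

Derivation:
Converged values:
  B0:  IN={}  OUT={a*b}
  B1:  IN={a*b}  OUT={c+c}
  B2:  IN={c+c}  OUT={c+c}
  B3:  IN={c+c}  OUT={b-b, c+c}
  B4:  IN={b-b, c+c}  OUT={b-b, b-e, c+c}
  B5:  IN={c+c}  OUT={c+c}
  B6:  IN={c+c}  OUT={}
  B7:  IN={}  OUT={}
  B8:  IN={}  OUT={}
  B9:  IN={}  OUT={a*b}

Merge at B4: IN[B4] = OUT[B3] = {b-b, c+c}
Applying B4's transfer function to that IN value gives OUT[B4] (row B4 above).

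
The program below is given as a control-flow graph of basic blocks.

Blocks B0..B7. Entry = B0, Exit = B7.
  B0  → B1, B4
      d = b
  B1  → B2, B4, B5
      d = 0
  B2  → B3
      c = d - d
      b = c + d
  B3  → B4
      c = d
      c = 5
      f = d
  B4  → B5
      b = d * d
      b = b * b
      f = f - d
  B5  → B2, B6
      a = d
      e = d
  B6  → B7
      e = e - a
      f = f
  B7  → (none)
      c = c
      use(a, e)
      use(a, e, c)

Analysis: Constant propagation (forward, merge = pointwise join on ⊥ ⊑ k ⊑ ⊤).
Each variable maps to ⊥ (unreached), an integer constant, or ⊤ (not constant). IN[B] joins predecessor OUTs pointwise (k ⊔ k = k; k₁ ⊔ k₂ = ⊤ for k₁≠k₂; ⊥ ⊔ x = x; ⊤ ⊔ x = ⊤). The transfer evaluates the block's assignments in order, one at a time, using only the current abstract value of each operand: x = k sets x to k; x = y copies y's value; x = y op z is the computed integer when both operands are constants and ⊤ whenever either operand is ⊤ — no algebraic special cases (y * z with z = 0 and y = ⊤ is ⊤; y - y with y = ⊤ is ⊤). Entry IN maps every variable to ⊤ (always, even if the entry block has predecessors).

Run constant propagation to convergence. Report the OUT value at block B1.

Answer: {a: ⊤, b: ⊤, c: ⊤, d: 0, e: ⊤, f: ⊤}

Working:
Converged values:
  B0: | IN=(all ⊤) | OUT=(all ⊤)
  B1: | IN=(all ⊤) | OUT={d:0; rest ⊤}
  B2: | IN=(all ⊤) | OUT=(all ⊤)
  B3: | IN=(all ⊤) | OUT={c:5; rest ⊤}
  B4: | IN=(all ⊤) | OUT=(all ⊤)
  B5: | IN=(all ⊤) | OUT=(all ⊤)
  B6: | IN=(all ⊤) | OUT=(all ⊤)
  B7: | IN=(all ⊤) | OUT=(all ⊤)

Merge at B1: IN[B1] = OUT[B0] = {a: ⊤, b: ⊤, c: ⊤, d: ⊤, e: ⊤, f: ⊤}
Applying B1's transfer function to that IN value gives OUT[B1] (row B1 above).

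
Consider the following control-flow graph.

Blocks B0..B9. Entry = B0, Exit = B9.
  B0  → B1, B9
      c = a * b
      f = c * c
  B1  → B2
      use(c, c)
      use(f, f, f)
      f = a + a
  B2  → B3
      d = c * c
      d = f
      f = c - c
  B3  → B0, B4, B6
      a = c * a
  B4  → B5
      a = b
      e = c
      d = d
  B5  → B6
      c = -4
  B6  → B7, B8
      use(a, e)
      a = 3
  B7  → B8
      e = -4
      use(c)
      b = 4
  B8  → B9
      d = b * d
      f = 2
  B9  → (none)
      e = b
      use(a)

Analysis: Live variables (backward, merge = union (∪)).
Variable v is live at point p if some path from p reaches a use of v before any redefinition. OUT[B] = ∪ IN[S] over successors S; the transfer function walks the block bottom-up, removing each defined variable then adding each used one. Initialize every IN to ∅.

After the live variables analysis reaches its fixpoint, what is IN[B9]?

Answer: {a, b}

Working:
Per-block solution:
  B0:  IN={a, b, e}  OUT={a, b, c, e, f}
  B1:  IN={a, b, c, e, f}  OUT={a, b, c, e, f}
  B2:  IN={a, b, c, e, f}  OUT={a, b, c, d, e}
  B3:  IN={a, b, c, d, e}  OUT={a, b, c, d, e}
  B4:  IN={b, c, d}  OUT={a, b, d, e}
  B5:  IN={a, b, d, e}  OUT={a, b, c, d, e}
  B6:  IN={a, b, c, d, e}  OUT={a, b, c, d}
  B7:  IN={a, c, d}  OUT={a, b, d}
  B8:  IN={a, b, d}  OUT={a, b}
  B9:  IN={a, b}  OUT={}

B9 is the boundary node: OUT[B9] = {}
Applying B9's transfer function to that OUT value gives IN[B9] (row B9 above).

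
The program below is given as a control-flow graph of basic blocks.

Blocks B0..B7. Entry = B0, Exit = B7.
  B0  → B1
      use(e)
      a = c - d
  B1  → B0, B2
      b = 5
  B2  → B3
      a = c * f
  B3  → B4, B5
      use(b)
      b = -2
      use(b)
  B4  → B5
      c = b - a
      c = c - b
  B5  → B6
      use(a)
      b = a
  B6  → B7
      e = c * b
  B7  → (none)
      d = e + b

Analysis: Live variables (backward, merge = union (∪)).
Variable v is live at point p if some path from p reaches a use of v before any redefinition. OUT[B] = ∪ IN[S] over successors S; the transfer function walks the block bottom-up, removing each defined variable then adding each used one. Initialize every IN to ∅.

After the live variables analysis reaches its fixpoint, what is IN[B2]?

Answer: {b, c, f}

Trace:
Converged values:
  B0: | IN={c, d, e, f} | OUT={c, d, e, f}
  B1: | IN={c, d, e, f} | OUT={b, c, d, e, f}
  B2: | IN={b, c, f} | OUT={a, b, c}
  B3: | IN={a, b, c} | OUT={a, b, c}
  B4: | IN={a, b} | OUT={a, c}
  B5: | IN={a, c} | OUT={b, c}
  B6: | IN={b, c} | OUT={b, e}
  B7: | IN={b, e} | OUT={}

Merge at B2: OUT[B2] = IN[B3] = {a, b, c}
Applying B2's transfer function to that OUT value gives IN[B2] (row B2 above).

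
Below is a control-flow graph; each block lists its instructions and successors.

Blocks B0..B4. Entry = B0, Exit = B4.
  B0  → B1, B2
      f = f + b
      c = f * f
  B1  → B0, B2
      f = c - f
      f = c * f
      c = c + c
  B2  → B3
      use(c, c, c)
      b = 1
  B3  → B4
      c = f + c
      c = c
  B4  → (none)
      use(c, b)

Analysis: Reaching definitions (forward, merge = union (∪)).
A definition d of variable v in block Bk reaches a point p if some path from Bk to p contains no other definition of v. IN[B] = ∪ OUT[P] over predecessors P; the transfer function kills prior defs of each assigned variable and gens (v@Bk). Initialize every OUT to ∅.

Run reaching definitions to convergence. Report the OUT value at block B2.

Per-block solution:
  B0: | IN={c@B1, f@B1} | OUT={c@B0, f@B0}
  B1: | IN={c@B0, f@B0} | OUT={c@B1, f@B1}
  B2: | IN={c@B0, c@B1, f@B0, f@B1} | OUT={b@B2, c@B0, c@B1, f@B0, f@B1}
  B3: | IN={b@B2, c@B0, c@B1, f@B0, f@B1} | OUT={b@B2, c@B3, f@B0, f@B1}
  B4: | IN={b@B2, c@B3, f@B0, f@B1} | OUT={b@B2, c@B3, f@B0, f@B1}

Merge at B2: IN[B2] = OUT[B0] ⊔ OUT[B1] = {c@B0, c@B1, f@B0, f@B1}
Applying B2's transfer function to that IN value gives OUT[B2] (row B2 above).

Answer: {b@B2, c@B0, c@B1, f@B0, f@B1}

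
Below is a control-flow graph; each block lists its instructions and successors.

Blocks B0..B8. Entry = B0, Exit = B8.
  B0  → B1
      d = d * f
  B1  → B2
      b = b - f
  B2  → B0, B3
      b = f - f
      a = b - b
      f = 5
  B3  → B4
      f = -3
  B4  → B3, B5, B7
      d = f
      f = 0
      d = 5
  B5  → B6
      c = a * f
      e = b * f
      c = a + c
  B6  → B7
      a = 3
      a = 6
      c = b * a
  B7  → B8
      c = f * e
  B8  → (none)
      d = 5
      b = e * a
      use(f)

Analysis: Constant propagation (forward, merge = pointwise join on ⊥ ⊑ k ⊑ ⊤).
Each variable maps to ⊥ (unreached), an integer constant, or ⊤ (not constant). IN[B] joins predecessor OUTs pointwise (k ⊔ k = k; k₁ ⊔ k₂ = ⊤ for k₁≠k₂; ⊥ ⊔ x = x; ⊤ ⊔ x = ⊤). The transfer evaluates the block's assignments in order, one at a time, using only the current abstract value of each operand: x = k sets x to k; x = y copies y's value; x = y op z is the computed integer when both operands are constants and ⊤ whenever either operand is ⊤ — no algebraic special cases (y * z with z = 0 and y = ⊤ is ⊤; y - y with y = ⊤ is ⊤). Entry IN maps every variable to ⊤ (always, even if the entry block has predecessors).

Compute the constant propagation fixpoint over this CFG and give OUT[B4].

Per-block solution:
  B0:  IN=(all ⊤)  OUT=(all ⊤)
  B1:  IN=(all ⊤)  OUT=(all ⊤)
  B2:  IN=(all ⊤)  OUT={f:5; rest ⊤}
  B3:  IN=(all ⊤)  OUT={f:-3; rest ⊤}
  B4:  IN={f:-3; rest ⊤}  OUT={d:5, f:0; rest ⊤}
  B5:  IN={d:5, f:0; rest ⊤}  OUT={d:5, f:0; rest ⊤}
  B6:  IN={d:5, f:0; rest ⊤}  OUT={a:6, d:5, f:0; rest ⊤}
  B7:  IN={d:5, f:0; rest ⊤}  OUT={d:5, f:0; rest ⊤}
  B8:  IN={d:5, f:0; rest ⊤}  OUT={d:5, f:0; rest ⊤}

Merge at B4: IN[B4] = OUT[B3] = {a: ⊤, b: ⊤, c: ⊤, d: ⊤, e: ⊤, f: -3}
Applying B4's transfer function to that IN value gives OUT[B4] (row B4 above).

Answer: {a: ⊤, b: ⊤, c: ⊤, d: 5, e: ⊤, f: 0}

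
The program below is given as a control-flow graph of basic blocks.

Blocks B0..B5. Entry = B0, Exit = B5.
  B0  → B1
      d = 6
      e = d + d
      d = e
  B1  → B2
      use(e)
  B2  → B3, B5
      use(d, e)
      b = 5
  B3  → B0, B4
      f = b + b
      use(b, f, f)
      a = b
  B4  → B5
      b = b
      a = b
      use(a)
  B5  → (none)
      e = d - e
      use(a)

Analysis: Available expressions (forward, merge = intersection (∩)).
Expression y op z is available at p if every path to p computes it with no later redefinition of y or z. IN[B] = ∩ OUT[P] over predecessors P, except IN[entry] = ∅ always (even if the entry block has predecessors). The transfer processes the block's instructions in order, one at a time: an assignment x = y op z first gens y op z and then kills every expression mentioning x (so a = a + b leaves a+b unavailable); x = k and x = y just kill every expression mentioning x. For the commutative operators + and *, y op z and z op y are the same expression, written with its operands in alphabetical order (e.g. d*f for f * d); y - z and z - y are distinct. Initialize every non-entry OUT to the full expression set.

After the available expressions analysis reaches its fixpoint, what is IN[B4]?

Converged values:
  B0:   IN={}   OUT={}
  B1:   IN={}   OUT={}
  B2:   IN={}   OUT={}
  B3:   IN={}   OUT={b+b}
  B4:   IN={b+b}   OUT={}
  B5:   IN={}   OUT={}

Merge at B4: IN[B4] = OUT[B3] = {b+b}

Answer: {b+b}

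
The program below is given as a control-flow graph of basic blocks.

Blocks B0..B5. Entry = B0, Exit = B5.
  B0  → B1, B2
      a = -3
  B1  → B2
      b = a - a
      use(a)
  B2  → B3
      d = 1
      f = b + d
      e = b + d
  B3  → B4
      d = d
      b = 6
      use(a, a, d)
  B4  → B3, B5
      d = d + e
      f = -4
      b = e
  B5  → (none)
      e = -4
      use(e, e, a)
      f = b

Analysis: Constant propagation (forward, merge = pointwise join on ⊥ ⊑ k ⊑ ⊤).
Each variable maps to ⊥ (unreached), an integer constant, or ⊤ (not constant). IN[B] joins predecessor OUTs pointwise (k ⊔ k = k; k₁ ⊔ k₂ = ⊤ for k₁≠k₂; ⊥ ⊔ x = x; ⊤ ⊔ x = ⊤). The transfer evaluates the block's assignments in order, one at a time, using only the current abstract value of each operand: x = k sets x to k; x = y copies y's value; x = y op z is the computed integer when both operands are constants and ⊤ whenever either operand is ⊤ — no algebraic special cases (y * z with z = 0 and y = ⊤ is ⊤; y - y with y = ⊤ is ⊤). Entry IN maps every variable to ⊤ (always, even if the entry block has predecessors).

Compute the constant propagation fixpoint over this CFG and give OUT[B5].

Converged values:
  B0:   IN=(all ⊤)   OUT={a:-3; rest ⊤}
  B1:   IN={a:-3; rest ⊤}   OUT={a:-3, b:0; rest ⊤}
  B2:   IN={a:-3; rest ⊤}   OUT={a:-3, d:1; rest ⊤}
  B3:   IN={a:-3; rest ⊤}   OUT={a:-3, b:6; rest ⊤}
  B4:   IN={a:-3, b:6; rest ⊤}   OUT={a:-3, f:-4; rest ⊤}
  B5:   IN={a:-3, f:-4; rest ⊤}   OUT={a:-3, e:-4; rest ⊤}

Merge at B5: IN[B5] = OUT[B4] = {a: -3, b: ⊤, c: ⊤, d: ⊤, e: ⊤, f: -4}
Applying B5's transfer function to that IN value gives OUT[B5] (row B5 above).

Answer: {a: -3, b: ⊤, c: ⊤, d: ⊤, e: -4, f: ⊤}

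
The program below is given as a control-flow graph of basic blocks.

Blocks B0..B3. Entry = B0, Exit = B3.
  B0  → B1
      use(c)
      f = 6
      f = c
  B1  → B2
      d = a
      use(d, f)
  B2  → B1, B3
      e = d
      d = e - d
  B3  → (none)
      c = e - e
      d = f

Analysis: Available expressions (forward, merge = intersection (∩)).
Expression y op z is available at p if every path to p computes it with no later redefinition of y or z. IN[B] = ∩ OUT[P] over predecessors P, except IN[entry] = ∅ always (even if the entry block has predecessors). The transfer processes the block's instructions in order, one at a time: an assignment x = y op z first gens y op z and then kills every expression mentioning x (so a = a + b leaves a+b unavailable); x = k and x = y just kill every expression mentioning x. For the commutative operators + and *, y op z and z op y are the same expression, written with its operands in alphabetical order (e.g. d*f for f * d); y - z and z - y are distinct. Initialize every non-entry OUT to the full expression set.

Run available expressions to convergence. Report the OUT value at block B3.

Answer: {e-e}

Working:
Per-block solution:
  B0:   IN={}   OUT={}
  B1:   IN={}   OUT={}
  B2:   IN={}   OUT={}
  B3:   IN={}   OUT={e-e}

Merge at B3: IN[B3] = OUT[B2] = {}
Applying B3's transfer function to that IN value gives OUT[B3] (row B3 above).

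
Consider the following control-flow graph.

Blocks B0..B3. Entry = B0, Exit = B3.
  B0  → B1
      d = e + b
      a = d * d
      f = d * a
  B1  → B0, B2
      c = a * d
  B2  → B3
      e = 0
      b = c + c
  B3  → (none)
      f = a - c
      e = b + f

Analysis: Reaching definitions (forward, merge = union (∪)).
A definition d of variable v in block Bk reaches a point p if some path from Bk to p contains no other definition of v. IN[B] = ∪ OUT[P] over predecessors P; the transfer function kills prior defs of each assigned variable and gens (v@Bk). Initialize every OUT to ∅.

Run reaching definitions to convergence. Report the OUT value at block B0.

Per-block solution:
  B0:  IN={a@B0, c@B1, d@B0, f@B0}  OUT={a@B0, c@B1, d@B0, f@B0}
  B1:  IN={a@B0, c@B1, d@B0, f@B0}  OUT={a@B0, c@B1, d@B0, f@B0}
  B2:  IN={a@B0, c@B1, d@B0, f@B0}  OUT={a@B0, b@B2, c@B1, d@B0, e@B2, f@B0}
  B3:  IN={a@B0, b@B2, c@B1, d@B0, e@B2, f@B0}  OUT={a@B0, b@B2, c@B1, d@B0, e@B3, f@B3}

Merge at B0 (entry node, so the boundary value {} is joined with the incoming edge(s)): IN[B0] = {} ⊔ OUT[B1] = {a@B0, c@B1, d@B0, f@B0}
Applying B0's transfer function to that IN value gives OUT[B0] (row B0 above).

Answer: {a@B0, c@B1, d@B0, f@B0}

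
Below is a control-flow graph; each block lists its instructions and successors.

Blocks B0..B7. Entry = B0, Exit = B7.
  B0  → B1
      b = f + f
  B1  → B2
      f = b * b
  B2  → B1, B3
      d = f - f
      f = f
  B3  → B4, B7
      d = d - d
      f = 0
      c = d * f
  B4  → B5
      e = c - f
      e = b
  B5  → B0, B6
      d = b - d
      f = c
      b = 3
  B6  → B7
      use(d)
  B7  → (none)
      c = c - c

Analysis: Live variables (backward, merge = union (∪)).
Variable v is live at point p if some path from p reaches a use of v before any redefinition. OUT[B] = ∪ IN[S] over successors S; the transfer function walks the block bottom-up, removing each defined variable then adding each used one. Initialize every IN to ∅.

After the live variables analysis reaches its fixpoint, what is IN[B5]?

Answer: {b, c, d}

Derivation:
Per-block solution:
  B0: | IN={f} | OUT={b}
  B1: | IN={b} | OUT={b, f}
  B2: | IN={b, f} | OUT={b, d}
  B3: | IN={b, d} | OUT={b, c, d, f}
  B4: | IN={b, c, d, f} | OUT={b, c, d}
  B5: | IN={b, c, d} | OUT={c, d, f}
  B6: | IN={c, d} | OUT={c}
  B7: | IN={c} | OUT={}

Merge at B5: OUT[B5] = IN[B0] ⊔ IN[B6] = {c, d, f}
Applying B5's transfer function to that OUT value gives IN[B5] (row B5 above).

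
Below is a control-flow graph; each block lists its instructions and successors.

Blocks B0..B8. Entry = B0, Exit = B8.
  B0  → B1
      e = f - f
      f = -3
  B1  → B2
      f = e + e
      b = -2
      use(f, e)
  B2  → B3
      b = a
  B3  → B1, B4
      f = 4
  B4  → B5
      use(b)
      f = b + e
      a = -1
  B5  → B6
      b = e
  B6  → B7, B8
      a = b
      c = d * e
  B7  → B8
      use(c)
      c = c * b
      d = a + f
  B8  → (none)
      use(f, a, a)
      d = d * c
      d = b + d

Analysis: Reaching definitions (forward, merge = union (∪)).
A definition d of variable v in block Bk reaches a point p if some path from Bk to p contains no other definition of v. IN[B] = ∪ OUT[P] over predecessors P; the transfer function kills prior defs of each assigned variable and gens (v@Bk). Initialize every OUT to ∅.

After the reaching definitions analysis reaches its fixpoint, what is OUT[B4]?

Answer: {a@B4, b@B2, e@B0, f@B4}

Trace:
Per-block solution:
  B0:  IN={}  OUT={e@B0, f@B0}
  B1:  IN={b@B2, e@B0, f@B0, f@B3}  OUT={b@B1, e@B0, f@B1}
  B2:  IN={b@B1, e@B0, f@B1}  OUT={b@B2, e@B0, f@B1}
  B3:  IN={b@B2, e@B0, f@B1}  OUT={b@B2, e@B0, f@B3}
  B4:  IN={b@B2, e@B0, f@B3}  OUT={a@B4, b@B2, e@B0, f@B4}
  B5:  IN={a@B4, b@B2, e@B0, f@B4}  OUT={a@B4, b@B5, e@B0, f@B4}
  B6:  IN={a@B4, b@B5, e@B0, f@B4}  OUT={a@B6, b@B5, c@B6, e@B0, f@B4}
  B7:  IN={a@B6, b@B5, c@B6, e@B0, f@B4}  OUT={a@B6, b@B5, c@B7, d@B7, e@B0, f@B4}
  B8:  IN={a@B6, b@B5, c@B6, c@B7, d@B7, e@B0, f@B4}  OUT={a@B6, b@B5, c@B6, c@B7, d@B8, e@B0, f@B4}

Merge at B4: IN[B4] = OUT[B3] = {b@B2, e@B0, f@B3}
Applying B4's transfer function to that IN value gives OUT[B4] (row B4 above).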